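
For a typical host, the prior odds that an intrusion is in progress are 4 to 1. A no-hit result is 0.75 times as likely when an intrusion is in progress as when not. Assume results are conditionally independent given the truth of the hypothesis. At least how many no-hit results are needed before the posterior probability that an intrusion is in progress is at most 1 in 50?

Prior odds = 4.
Likelihood ratio per no-hit result = 0.75.
Target posterior odds = 0.02/0.98 = 1/49.
Need 4 × 0.75ⁿ ≤ 1/49, i.e. 0.75ⁿ ≤ 1/196.
0.75¹⁸ ≈0.00563771 is still above 1/196 but 0.75¹⁹ ≈0.00422828 is at or below it, so n = 19.

19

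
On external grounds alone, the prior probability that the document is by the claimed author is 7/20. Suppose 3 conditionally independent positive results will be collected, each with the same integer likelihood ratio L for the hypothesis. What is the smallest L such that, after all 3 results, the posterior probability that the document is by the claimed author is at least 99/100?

6

Prior odds = 0.35/0.65 = 7/13.
Target odds = 0.99/0.01 = 99.
Need L³ ≥ 99 ÷ (7/13) = 1287/7.
5³ = 125 < 1287/7 ≤ 216 = 6³, so L = 6.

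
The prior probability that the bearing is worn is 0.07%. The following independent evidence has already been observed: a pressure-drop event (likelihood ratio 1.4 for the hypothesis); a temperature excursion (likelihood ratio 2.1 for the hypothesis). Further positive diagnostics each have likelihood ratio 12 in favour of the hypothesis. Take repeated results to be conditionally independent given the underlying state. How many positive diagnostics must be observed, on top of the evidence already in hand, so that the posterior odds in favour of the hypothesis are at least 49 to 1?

Prior odds = 0.0007/0.9993 = 7/9993.
Combined Bayes factor of the evidence already in hand = 1.4 × 2.1 = 2.94.
Odds after that evidence = (7/9993) × 2.94 = 343/166550.
Target odds = 49.
Need 12ⁿ ≥ 49 ÷ (343/166550) = 166550/7.
12⁴ = 20736 falls short of 166550/7 but 12⁵ = 248832 reaches it, so n = 5.

5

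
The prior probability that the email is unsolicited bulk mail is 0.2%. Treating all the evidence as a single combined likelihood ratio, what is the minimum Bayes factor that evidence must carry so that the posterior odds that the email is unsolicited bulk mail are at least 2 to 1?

Prior odds = 0.002/0.998 = 1/499.
Target odds = 2.
Required Bayes factor = 2 ÷ (1/499) = 998.

998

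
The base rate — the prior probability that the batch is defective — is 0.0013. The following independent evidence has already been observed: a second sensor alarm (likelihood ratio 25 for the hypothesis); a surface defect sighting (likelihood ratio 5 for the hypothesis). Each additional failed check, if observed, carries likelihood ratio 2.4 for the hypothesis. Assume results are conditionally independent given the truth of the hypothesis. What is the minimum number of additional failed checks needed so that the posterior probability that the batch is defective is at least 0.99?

Prior odds = 0.0013/0.9987 = 13/9987.
Combined Bayes factor of the evidence already in hand = 25 × 5 = 125.
Odds after that evidence = (13/9987) × 125 = 1625/9987.
Target odds = 0.99/0.01 = 99.
Need 2.4ⁿ ≥ 99 ÷ (1625/9987) = 988713/1625.
2.4⁷ = 35831808/78125 falls short of 988713/1625 but 2.4⁸ = 429981696/390625 reaches it, so n = 8.

8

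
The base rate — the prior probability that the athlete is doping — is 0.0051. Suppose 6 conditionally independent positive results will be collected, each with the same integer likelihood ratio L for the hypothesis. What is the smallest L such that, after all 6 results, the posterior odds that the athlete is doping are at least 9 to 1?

4

Prior odds = 0.0051/0.9949 = 51/9949.
Target odds = 9.
Need L⁶ ≥ 9 ÷ (51/9949) = 29847/17.
3⁶ = 729 < 29847/17 ≤ 4096 = 4⁶, so L = 4.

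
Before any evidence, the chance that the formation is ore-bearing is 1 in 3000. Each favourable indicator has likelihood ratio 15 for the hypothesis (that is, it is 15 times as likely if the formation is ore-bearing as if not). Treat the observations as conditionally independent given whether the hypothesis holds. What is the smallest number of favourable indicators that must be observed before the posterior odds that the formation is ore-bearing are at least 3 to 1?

Prior odds: (1/3000) ÷ (2999/3000) = 1/2999.
Likelihood ratio per favourable indicator = 15.
Target odds = 3.
Require 15ⁿ ≥ 3 ÷ (1/2999) = 8997.
15³ = 3375 falls short of 8997 but 15⁴ = 50625 reaches it, so n = 4.

4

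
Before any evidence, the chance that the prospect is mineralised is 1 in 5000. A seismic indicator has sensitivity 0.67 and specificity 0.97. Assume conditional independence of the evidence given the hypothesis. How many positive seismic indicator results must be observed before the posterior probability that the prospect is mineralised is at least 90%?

Prior odds = 0.0002/0.9998 = 1/4999.
False-positive rate = 1 − 0.97 = 0.03; likelihood ratio of a positive = 0.67/0.03 = 67/3.
Target posterior odds = 0.9/0.1 = 9.
Need (1/4999) × (67/3)ⁿ ≥ 9, i.e. (67/3)ⁿ ≥ 44991.
(67/3)³ = 300763/27 falls short of 44991 but (67/3)⁴ = 20151121/81 reaches it, so n = 4.

4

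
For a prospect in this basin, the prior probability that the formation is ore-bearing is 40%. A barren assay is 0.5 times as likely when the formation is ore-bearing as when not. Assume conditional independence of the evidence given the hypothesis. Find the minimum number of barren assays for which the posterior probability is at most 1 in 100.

Prior odds = 0.4/0.6 = 2/3.
Likelihood ratio per barren assay = 0.5.
Target posterior odds = 0.01/0.99 = 1/99.
Require 0.5ⁿ ≤ 1/99 ÷ (2/3) = 1/66.
0.5⁶ = 0.015625 is still above 1/66 but 0.5⁷ = 0.0078125 is at or below it, so n = 7.

7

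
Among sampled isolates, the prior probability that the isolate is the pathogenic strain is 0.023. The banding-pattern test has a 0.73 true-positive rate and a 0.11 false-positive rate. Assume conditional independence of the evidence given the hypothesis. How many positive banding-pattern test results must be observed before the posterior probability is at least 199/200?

Prior odds: 0.023 ÷ 0.977 = 23/977.
Likelihood ratio of a positive result = 0.73/0.11 = 73/11.
Target posterior odds = 0.995/0.005 = 199.
Need (23/977) × (73/11)ⁿ ≥ 199, i.e. (73/11)ⁿ ≥ 194423/23.
(73/11)⁴ = 28398241/14641 falls short of 194423/23 but (73/11)⁵ ≈12872.1 reaches it, so n = 5.

5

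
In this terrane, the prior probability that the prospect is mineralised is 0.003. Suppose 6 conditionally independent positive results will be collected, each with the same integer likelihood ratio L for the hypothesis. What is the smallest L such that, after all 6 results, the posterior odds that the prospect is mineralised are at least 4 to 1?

4

Prior odds = 0.003/0.997 = 3/997.
Target odds = 4.
Need L⁶ ≥ 4 ÷ (3/997) = 3988/3.
3⁶ = 729 < 3988/3 ≤ 4096 = 4⁶, so L = 4.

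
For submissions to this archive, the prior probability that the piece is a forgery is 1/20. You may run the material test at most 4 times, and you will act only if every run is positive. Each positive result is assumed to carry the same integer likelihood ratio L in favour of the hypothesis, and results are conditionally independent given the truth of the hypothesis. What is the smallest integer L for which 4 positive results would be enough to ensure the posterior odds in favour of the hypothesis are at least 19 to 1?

Prior odds = 0.05/0.95 = 1/19.
Target odds = 19.
Need L⁴ ≥ 19 ÷ (1/19) = 361.
4⁴ = 256 < 361 ≤ 625 = 5⁴, so L = 5.

5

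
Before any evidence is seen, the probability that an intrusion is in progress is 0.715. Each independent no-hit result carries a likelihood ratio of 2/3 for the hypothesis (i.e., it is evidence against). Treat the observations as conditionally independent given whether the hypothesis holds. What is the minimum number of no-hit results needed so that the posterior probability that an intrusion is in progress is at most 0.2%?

18

Prior odds = 0.715/0.285 = 143/57.
Likelihood ratio per no-hit result = 2/3.
Target posterior odds = 0.002/0.998 = 1/499.
Need (143/57) × (2/3)ⁿ ≤ 1/499, i.e. (2/3)ⁿ ≤ 57/71357.
(2/3)¹⁷ = 131072/129140163 is still above 57/71357 but (2/3)¹⁸ = 262144/387420489 is at or below it, so n = 18.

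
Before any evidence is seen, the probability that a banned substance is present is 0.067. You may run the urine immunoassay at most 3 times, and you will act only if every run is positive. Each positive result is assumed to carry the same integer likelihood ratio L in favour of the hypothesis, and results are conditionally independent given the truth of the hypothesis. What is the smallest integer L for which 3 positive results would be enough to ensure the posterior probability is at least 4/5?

4

Prior odds = 0.067/0.933 = 67/933.
Target odds = 0.8/0.2 = 4.
Need L³ ≥ 4 ÷ (67/933) = 3732/67.
3³ = 27 < 3732/67 ≤ 64 = 4³, so L = 4.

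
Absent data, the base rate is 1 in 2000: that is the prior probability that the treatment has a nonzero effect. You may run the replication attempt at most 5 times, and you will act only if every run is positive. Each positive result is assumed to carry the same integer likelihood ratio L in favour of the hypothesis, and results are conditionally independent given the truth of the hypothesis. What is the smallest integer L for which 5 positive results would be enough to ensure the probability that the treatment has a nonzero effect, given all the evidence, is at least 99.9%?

Prior odds = 0.0005/0.9995 = 1/1999.
Target odds = 0.999/0.001 = 999.
Need L⁵ ≥ 999 ÷ (1/1999) = 1997001.
18⁵ = 1889568 < 1997001 ≤ 2476099 = 19⁵, so L = 19.

19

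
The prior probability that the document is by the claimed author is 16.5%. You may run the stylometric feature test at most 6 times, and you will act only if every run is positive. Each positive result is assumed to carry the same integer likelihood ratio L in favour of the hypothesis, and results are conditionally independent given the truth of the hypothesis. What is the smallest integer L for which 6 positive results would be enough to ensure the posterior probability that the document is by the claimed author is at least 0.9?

2

Prior odds = 0.165/0.835 = 33/167.
Target odds = 0.9/0.1 = 9.
Need L⁶ ≥ 9 ÷ (33/167) = 501/11.
1⁶ = 1 < 501/11 ≤ 64 = 2⁶, so L = 2.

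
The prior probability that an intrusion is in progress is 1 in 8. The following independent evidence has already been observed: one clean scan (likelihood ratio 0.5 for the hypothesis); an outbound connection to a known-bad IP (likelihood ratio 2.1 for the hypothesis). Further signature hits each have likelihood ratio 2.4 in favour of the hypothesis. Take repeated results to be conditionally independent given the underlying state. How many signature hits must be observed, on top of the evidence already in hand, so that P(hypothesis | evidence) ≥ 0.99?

8

Prior odds = 0.125/0.875 = 1/7.
Combined Bayes factor of the evidence already in hand = 0.5 × 2.1 = 1.05.
Odds after that evidence = (1/7) × 1.05 = 0.15.
Target odds = 0.99/0.01 = 99.
Need 2.4ⁿ ≥ 99 ÷ 0.15 = 660.
2.4⁷ = 35831808/78125 falls short of 660 but 2.4⁸ = 429981696/390625 reaches it, so n = 8.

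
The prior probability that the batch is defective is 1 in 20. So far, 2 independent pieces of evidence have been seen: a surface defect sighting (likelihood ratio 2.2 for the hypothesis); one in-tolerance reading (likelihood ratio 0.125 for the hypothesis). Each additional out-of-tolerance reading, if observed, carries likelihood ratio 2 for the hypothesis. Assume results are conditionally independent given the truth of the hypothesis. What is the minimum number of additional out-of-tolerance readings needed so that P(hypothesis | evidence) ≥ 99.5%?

Prior odds = 0.05/0.95 = 1/19.
Combined Bayes factor of the evidence already in hand = 2.2 × 0.125 = 0.275.
Odds after that evidence = (1/19) × 0.275 = 11/760.
Target odds = 0.995/0.005 = 199.
Need 2ⁿ ≥ 199 ÷ (11/760) = 151240/11.
2¹³ = 8192 falls short of 151240/11 but 2¹⁴ = 16384 reaches it, so n = 14.

14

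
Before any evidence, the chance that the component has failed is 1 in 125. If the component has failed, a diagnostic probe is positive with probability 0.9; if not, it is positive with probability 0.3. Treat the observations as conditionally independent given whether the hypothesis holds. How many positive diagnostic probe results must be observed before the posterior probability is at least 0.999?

Prior odds = 0.008/0.992 = 1/124.
Likelihood ratio of a positive = 0.9/0.3 = 3.
Target posterior odds = 0.999/0.001 = 999.
Require 3ⁿ ≥ 999 ÷ (1/124) = 123876.
3¹⁰ = 59049 falls short of 123876 but 3¹¹ = 177147 reaches it, so n = 11.

11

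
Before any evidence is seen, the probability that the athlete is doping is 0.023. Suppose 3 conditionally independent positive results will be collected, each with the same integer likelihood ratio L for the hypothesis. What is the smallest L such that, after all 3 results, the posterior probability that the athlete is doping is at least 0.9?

Prior odds = 0.023/0.977 = 23/977.
Target odds = 0.9/0.1 = 9.
Need L³ ≥ 9 ÷ (23/977) = 8793/23.
7³ = 343 < 8793/23 ≤ 512 = 8³, so L = 8.

8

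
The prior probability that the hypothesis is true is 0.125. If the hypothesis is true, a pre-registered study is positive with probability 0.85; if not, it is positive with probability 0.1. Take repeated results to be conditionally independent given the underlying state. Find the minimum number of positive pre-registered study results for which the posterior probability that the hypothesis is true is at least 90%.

Prior odds = 0.125/0.875 = 1/7.
Likelihood ratio of a positive = 0.85/0.1 = 8.5.
Target posterior odds = 0.9/0.1 = 9.
Need (1/7) × 8.5ⁿ ≥ 9, i.e. 8.5ⁿ ≥ 63.
8.5¹ = 8.5 falls short of 63 but 8.5² = 72.25 reaches it, so n = 2.

2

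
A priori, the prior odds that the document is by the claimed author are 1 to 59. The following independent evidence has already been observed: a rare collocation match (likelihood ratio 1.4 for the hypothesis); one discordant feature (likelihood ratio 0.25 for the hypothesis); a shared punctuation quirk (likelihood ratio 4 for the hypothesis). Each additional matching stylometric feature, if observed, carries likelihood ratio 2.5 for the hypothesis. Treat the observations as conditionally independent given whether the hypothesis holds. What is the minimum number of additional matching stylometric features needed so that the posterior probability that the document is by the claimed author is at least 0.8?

Prior odds = 1/59.
Combined Bayes factor of the evidence already in hand = 1.4 × 0.25 × 4 = 1.4.
Odds after that evidence = (1/59) × 1.4 = 7/295.
Target odds = 0.8/0.2 = 4.
Need 2.5ⁿ ≥ 4 ÷ (7/295) = 1180/7.
2.5⁵ = 97.65625 falls short of 1180/7 but 2.5⁶ = 244.140625 reaches it, so n = 6.

6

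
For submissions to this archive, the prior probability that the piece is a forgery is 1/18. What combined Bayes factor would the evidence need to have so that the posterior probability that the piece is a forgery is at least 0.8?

68

Prior odds = (1/18)/(17/18) = 1/17.
Target odds = 0.8/0.2 = 4.
Required Bayes factor = 4 ÷ (1/17) = 68.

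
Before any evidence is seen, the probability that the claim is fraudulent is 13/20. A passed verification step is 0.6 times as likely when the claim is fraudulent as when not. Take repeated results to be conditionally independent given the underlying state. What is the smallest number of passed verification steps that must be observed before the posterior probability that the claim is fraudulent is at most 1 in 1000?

Prior odds: 0.65 ÷ 0.35 = 13/7.
Likelihood ratio per passed verification step = 0.6.
Target posterior odds = 0.001/0.999 = 1/999.
Need (13/7) × 0.6ⁿ ≤ 1/999, i.e. 0.6ⁿ ≤ 7/12987.
0.6¹⁴ ≈0.000783642 is still above 7/12987 but 0.6¹⁵ ≈0.000470185 is at or below it, so n = 15.

15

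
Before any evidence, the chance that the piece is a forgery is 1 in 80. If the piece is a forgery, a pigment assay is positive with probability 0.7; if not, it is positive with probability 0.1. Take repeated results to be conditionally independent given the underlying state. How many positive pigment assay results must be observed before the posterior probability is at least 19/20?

Prior odds: 0.0125 ÷ 0.9875 = 1/79.
Likelihood ratio of a positive = 0.7/0.1 = 7.
Target odds: 0.95 ÷ 0.05 = 19.
Require 7ⁿ ≥ 19 ÷ (1/79) = 1501.
7³ = 343 falls short of 1501 but 7⁴ = 2401 reaches it, so n = 4.

4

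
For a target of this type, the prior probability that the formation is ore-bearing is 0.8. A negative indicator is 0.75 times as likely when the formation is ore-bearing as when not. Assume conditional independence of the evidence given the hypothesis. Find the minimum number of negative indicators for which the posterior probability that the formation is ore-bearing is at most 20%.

Prior odds = 0.8/0.2 = 4.
Likelihood ratio per negative indicator = 0.75.
Target odds: 0.2 ÷ 0.8 = 0.25.
Require 0.75ⁿ ≤ 0.25 ÷ 4 = 0.0625.
0.75⁹ = 19683/262144 is still above 0.0625 but 0.75¹⁰ = 59049/1048576 is at or below it, so n = 10.

10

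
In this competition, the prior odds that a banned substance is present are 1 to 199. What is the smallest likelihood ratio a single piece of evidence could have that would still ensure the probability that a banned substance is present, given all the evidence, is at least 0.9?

Prior odds = 1/199.
Target odds = 0.9/0.1 = 9.
Required Bayes factor = 9 ÷ (1/199) = 1791.

1791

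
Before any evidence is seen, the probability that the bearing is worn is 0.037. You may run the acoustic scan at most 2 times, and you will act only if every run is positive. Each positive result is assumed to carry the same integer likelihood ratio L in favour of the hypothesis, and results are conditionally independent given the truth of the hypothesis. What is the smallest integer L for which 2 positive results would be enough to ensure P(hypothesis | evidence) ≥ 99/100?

Prior odds = 0.037/0.963 = 37/963.
Target odds = 0.99/0.01 = 99.
Need L² ≥ 99 ÷ (37/963) = 95337/37.
50² = 2500 < 95337/37 ≤ 2601 = 51², so L = 51.

51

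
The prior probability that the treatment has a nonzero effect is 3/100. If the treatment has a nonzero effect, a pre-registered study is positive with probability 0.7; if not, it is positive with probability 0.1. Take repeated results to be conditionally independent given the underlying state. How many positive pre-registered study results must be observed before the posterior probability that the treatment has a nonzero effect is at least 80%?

3

Prior odds: 0.03 ÷ 0.97 = 3/97.
Likelihood ratio of a positive = 0.7/0.1 = 7.
Target odds: 0.8 ÷ 0.2 = 4.
Require 7ⁿ ≥ 4 ÷ (3/97) = 388/3.
7² = 49 falls short of 388/3 but 7³ = 343 reaches it, so n = 3.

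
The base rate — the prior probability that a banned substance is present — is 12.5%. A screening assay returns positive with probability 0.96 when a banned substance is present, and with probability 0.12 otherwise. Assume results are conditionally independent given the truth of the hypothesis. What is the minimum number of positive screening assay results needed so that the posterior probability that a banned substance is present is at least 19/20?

3

Prior odds = 0.125/0.875 = 1/7.
Likelihood ratio of a positive result = 0.96/0.12 = 8.
Target posterior odds = 0.95/0.05 = 19.
Need (1/7) × 8ⁿ ≥ 19, i.e. 8ⁿ ≥ 133.
8² = 64 falls short of 133 but 8³ = 512 reaches it, so n = 3.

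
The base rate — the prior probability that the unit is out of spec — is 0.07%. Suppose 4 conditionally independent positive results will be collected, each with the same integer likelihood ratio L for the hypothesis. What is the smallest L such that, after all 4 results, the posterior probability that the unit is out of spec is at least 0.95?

Prior odds = 0.0007/0.9993 = 7/9993.
Target odds = 0.95/0.05 = 19.
Need L⁴ ≥ 19 ÷ (7/9993) = 189867/7.
12⁴ = 20736 < 189867/7 ≤ 28561 = 13⁴, so L = 13.

13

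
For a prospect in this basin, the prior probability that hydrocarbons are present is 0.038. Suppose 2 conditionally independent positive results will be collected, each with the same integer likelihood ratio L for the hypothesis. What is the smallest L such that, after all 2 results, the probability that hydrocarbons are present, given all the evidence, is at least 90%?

Prior odds = 0.038/0.962 = 19/481.
Target odds = 0.9/0.1 = 9.
Need L² ≥ 9 ÷ (19/481) = 4329/19.
15² = 225 < 4329/19 ≤ 256 = 16², so L = 16.

16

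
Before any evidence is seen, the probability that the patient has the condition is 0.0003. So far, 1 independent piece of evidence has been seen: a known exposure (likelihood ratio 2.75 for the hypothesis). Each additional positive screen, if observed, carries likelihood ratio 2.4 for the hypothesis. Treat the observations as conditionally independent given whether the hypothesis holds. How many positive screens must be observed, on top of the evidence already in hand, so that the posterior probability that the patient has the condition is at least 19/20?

Prior odds = 0.0003/0.9997 = 3/9997.
Bayes factor of the evidence already in hand = 2.75.
Odds after that evidence = (3/9997) × 2.75 = 33/39988.
Target odds = 0.95/0.05 = 19.
Need 2.4ⁿ ≥ 19 ÷ (33/39988) = 759772/33.
2.4¹¹ ≈15216.8 falls short of 759772/33 but 2.4¹² ≈36520.3 reaches it, so n = 12.

12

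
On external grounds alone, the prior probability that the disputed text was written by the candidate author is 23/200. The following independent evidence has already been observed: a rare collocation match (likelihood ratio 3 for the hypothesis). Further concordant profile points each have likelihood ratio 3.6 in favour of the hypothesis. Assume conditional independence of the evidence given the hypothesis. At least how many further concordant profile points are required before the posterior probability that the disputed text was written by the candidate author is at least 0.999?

Prior odds = 0.115/0.885 = 23/177.
Bayes factor of the evidence already in hand = 3.
Odds after that evidence = (23/177) × 3 = 23/59.
Target odds = 0.999/0.001 = 999.
Need 3.6ⁿ ≥ 999 ÷ (23/59) = 58941/23.
3.6⁶ = 34012224/15625 falls short of 58941/23 but 3.6⁷ = 612220032/78125 reaches it, so n = 7.

7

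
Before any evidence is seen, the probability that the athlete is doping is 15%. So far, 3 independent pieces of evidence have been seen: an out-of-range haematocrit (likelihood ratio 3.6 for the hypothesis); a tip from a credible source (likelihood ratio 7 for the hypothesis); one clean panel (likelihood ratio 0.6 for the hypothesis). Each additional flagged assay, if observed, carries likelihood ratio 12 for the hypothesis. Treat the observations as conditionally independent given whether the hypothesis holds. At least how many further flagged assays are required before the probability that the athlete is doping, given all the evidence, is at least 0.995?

Prior odds = 0.15/0.85 = 3/17.
Combined Bayes factor of the evidence already in hand = 3.6 × 7 × 0.6 = 15.12.
Odds after that evidence = (3/17) × 15.12 = 1134/425.
Target odds = 0.995/0.005 = 199.
Need 12ⁿ ≥ 199 ÷ (1134/425) = 84575/1134.
12¹ = 12 falls short of 84575/1134 but 12² = 144 reaches it, so n = 2.

2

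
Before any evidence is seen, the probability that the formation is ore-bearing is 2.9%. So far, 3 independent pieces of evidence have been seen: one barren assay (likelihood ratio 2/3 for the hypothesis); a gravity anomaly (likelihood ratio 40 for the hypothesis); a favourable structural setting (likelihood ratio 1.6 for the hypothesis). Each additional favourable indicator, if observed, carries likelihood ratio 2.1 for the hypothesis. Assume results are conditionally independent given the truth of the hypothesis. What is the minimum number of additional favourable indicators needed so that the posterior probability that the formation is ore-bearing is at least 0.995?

7

Prior odds = 0.029/0.971 = 29/971.
Combined Bayes factor of the evidence already in hand = (2/3) × 40 × 1.6 = 128/3.
Odds after that evidence = (29/971) × 128/3 = 3712/2913.
Target odds = 0.995/0.005 = 199.
Need 2.1ⁿ ≥ 199 ÷ (3712/2913) = 579687/3712.
2.1⁶ = 85766121/1000000 falls short of 579687/3712 but 2.1⁷ ≈180.109 reaches it, so n = 7.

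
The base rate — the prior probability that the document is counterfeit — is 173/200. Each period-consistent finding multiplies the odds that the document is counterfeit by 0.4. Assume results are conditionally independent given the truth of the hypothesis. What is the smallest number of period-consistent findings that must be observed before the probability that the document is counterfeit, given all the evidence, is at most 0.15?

4

Prior odds: 0.865 ÷ 0.135 = 173/27.
Likelihood ratio per period-consistent finding = 0.4.
Target odds: 0.15 ÷ 0.85 = 3/17.
Need (173/27) × 0.4ⁿ ≤ 3/17, i.e. 0.4ⁿ ≤ 81/2941.
0.4³ = 0.064 is still above 81/2941 but 0.4⁴ = 0.0256 is at or below it, so n = 4.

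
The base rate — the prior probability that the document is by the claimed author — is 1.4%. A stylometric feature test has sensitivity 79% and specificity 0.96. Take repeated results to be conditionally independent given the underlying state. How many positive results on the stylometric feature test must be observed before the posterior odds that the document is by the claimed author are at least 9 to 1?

3

Prior odds = 0.014/0.986 = 7/493.
False-positive rate = 1 − 0.96 = 0.04; likelihood ratio of a positive = 0.79/0.04 = 19.75.
Target odds = 9.
Need (7/493) × 19.75ⁿ ≥ 9, i.e. 19.75ⁿ ≥ 4437/7.
19.75² = 390.0625 falls short of 4437/7 but 19.75³ = 7703.734375 reaches it, so n = 3.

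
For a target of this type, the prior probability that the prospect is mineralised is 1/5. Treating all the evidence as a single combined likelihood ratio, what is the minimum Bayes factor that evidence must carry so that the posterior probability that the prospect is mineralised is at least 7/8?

Prior odds = 0.2/0.8 = 0.25.
Target odds = 0.875/0.125 = 7.
Required Bayes factor = 7 ÷ 0.25 = 28.

28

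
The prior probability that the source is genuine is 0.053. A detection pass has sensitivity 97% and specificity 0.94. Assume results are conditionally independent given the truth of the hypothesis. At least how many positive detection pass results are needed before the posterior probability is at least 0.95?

Prior odds = 0.053/0.947 = 53/947.
False-positive rate = 1 − 0.94 = 0.06; likelihood ratio of a positive = 0.97/0.06 = 97/6.
Target posterior odds = 0.95/0.05 = 19.
Need (53/947) × (97/6)ⁿ ≥ 19, i.e. (97/6)ⁿ ≥ 17993/53.
(97/6)² = 9409/36 falls short of 17993/53 but (97/6)³ = 912673/216 reaches it, so n = 3.

3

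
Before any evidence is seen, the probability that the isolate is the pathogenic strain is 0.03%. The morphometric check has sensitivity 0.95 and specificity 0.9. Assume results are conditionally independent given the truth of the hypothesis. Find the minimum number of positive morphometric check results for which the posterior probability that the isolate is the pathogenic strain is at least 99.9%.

Prior odds = 0.0003/0.9997 = 3/9997.
False-positive rate = 1 − 0.9 = 0.1; likelihood ratio of a positive = 0.95/0.1 = 9.5.
Target odds: 0.999 ÷ 0.001 = 999.
Need (3/9997) × 9.5ⁿ ≥ 999, i.e. 9.5ⁿ ≥ 3329001.
9.5⁶ = 47045881/64 falls short of 3329001 but 9.5⁷ = 893871739/128 reaches it, so n = 7.

7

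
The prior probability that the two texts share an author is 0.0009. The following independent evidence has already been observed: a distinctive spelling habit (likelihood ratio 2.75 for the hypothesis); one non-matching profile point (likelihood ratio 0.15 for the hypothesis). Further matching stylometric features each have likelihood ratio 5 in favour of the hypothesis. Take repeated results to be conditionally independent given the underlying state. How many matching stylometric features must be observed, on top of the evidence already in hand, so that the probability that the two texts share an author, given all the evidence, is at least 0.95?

7

Prior odds = 0.0009/0.9991 = 9/9991.
Combined Bayes factor of the evidence already in hand = 2.75 × 0.15 = 0.4125.
Odds after that evidence = (9/9991) × 0.4125 = 297/799280.
Target odds = 0.95/0.05 = 19.
Need 5ⁿ ≥ 19 ÷ (297/799280) = 15186320/297.
5⁶ = 15625 falls short of 15186320/297 but 5⁷ = 78125 reaches it, so n = 7.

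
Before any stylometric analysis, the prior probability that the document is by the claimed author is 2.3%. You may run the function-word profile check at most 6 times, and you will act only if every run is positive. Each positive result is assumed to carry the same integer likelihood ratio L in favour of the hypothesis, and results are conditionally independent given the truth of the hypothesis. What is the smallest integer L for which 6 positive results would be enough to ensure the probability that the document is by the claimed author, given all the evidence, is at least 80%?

3

Prior odds = 0.023/0.977 = 23/977.
Target odds = 0.8/0.2 = 4.
Need L⁶ ≥ 4 ÷ (23/977) = 3908/23.
2⁶ = 64 < 3908/23 ≤ 729 = 3⁶, so L = 3.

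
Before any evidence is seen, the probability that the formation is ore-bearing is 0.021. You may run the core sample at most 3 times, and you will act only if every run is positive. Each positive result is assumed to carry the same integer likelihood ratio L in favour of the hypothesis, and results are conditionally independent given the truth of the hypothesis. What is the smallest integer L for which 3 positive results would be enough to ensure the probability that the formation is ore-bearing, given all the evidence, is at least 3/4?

6

Prior odds = 0.021/0.979 = 21/979.
Target odds = 0.75/0.25 = 3.
Need L³ ≥ 3 ÷ (21/979) = 979/7.
5³ = 125 < 979/7 ≤ 216 = 6³, so L = 6.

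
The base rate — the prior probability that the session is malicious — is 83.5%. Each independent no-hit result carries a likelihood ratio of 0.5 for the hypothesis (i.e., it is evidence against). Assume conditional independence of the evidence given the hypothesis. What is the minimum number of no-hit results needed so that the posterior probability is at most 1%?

Prior odds: 0.835 ÷ 0.165 = 167/33.
Likelihood ratio per no-hit result = 0.5.
Target odds: 0.01 ÷ 0.99 = 1/99.
Require 0.5ⁿ ≤ 1/99 ÷ (167/33) = 1/501.
0.5⁸ = 0.00390625 is still above 1/501 but 0.5⁹ = 0.001953125 is at or below it, so n = 9.

9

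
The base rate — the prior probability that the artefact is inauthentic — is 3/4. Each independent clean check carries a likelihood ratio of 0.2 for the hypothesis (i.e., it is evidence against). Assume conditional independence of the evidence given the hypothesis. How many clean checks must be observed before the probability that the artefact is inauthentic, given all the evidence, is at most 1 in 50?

Prior odds = 0.75/0.25 = 3.
Likelihood ratio per clean check = 0.2.
Target posterior odds = 0.02/0.98 = 1/49.
Require 0.2ⁿ ≤ 1/49 ÷ 3 = 1/147.
0.2³ = 0.008 is still above 1/147 but 0.2⁴ = 0.0016 is at or below it, so n = 4.

4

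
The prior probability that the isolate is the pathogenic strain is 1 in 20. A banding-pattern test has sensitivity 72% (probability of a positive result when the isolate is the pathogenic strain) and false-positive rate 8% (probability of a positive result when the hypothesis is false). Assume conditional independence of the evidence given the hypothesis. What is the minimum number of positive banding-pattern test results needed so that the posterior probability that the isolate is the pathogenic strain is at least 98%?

4

Prior odds = 0.05/0.95 = 1/19.
Likelihood ratio of a positive result = 0.72/0.08 = 9.
Target posterior odds = 0.98/0.02 = 49.
Need (1/19) × 9ⁿ ≥ 49, i.e. 9ⁿ ≥ 931.
9³ = 729 falls short of 931 but 9⁴ = 6561 reaches it, so n = 4.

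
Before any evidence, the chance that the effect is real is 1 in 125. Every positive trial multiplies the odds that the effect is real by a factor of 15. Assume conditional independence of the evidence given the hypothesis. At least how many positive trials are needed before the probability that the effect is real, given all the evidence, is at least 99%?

4

Prior odds = 0.008/0.992 = 1/124.
Likelihood ratio per positive trial = 15.
Target posterior odds = 0.99/0.01 = 99.
Require 15ⁿ ≥ 99 ÷ (1/124) = 12276.
15³ = 3375 falls short of 12276 but 15⁴ = 50625 reaches it, so n = 4.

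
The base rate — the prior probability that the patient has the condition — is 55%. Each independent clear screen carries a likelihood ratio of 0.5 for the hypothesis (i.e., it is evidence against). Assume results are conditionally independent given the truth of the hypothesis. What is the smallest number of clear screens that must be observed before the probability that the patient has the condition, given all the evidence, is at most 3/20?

Prior odds = 0.55/0.45 = 11/9.
Likelihood ratio per clear screen = 0.5.
Target odds: 0.15 ÷ 0.85 = 3/17.
Require 0.5ⁿ ≤ 3/17 ÷ (11/9) = 27/187.
0.5² = 0.25 is still above 27/187 but 0.5³ = 0.125 is at or below it, so n = 3.

3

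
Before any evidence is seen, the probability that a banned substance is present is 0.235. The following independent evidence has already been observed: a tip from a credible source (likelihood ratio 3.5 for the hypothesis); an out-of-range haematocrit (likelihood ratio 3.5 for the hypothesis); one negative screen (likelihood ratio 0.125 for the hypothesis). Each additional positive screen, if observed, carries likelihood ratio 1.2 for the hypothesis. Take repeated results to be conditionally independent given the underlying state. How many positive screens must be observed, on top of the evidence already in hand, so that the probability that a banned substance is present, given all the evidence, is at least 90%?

17

Prior odds = 0.235/0.765 = 47/153.
Combined Bayes factor of the evidence already in hand = 3.5 × 3.5 × 0.125 = 1.53125.
Odds after that evidence = (47/153) × 1.53125 = 2303/4896.
Target odds = 0.9/0.1 = 9.
Need 1.2ⁿ ≥ 9 ÷ (2303/4896) = 44064/2303.
1.2¹⁶ ≈18.4884 falls short of 44064/2303 but 1.2¹⁷ ≈22.1861 reaches it, so n = 17.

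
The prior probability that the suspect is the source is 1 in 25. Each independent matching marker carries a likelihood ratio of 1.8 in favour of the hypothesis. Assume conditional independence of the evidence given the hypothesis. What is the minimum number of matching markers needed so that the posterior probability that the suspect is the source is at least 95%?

Prior odds = 0.04/0.96 = 1/24.
Likelihood ratio per matching marker = 1.8.
Target odds: 0.95 ÷ 0.05 = 19.
Need (1/24) × 1.8ⁿ ≥ 19, i.e. 1.8ⁿ ≥ 456.
1.8¹⁰ ≈357.047 falls short of 456 but 1.8¹¹ ≈642.684 reaches it, so n = 11.

11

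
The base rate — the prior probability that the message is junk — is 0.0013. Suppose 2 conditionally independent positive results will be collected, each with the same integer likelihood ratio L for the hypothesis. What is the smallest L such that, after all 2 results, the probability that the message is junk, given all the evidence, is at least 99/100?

276

Prior odds = 0.0013/0.9987 = 13/9987.
Target odds = 0.99/0.01 = 99.
Need L² ≥ 99 ÷ (13/9987) = 988713/13.
275² = 75625 < 988713/13 ≤ 76176 = 276², so L = 276.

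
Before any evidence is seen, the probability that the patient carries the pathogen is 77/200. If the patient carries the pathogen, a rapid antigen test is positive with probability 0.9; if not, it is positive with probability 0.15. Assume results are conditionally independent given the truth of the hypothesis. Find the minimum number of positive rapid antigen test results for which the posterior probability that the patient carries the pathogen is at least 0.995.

4

Prior odds = 0.385/0.615 = 77/123.
Likelihood ratio of a positive = 0.9/0.15 = 6.
Target posterior odds = 0.995/0.005 = 199.
Require 6ⁿ ≥ 199 ÷ (77/123) = 24477/77.
6³ = 216 falls short of 24477/77 but 6⁴ = 1296 reaches it, so n = 4.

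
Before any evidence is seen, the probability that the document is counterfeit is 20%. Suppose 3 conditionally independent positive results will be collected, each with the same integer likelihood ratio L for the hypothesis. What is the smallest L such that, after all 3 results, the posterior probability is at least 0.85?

3

Prior odds = 0.2/0.8 = 0.25.
Target odds = 0.85/0.15 = 17/3.
Need L³ ≥ 17/3 ÷ 0.25 = 68/3.
2³ = 8 < 68/3 ≤ 27 = 3³, so L = 3.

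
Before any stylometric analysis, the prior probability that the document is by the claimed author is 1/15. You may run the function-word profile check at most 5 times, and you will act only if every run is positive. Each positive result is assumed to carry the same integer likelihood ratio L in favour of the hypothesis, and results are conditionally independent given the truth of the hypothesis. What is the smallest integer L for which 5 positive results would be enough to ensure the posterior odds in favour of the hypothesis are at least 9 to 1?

3

Prior odds = (1/15)/(14/15) = 1/14.
Target odds = 9.
Need L⁵ ≥ 9 ÷ (1/14) = 126.
2⁵ = 32 < 126 ≤ 243 = 3⁵, so L = 3.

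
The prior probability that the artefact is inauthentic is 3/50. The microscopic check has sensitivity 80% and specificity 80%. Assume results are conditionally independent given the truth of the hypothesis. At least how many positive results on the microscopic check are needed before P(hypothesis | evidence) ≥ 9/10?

4

Prior odds: 0.06 ÷ 0.94 = 3/47.
False-positive rate = 1 − 0.8 = 0.2; likelihood ratio of a positive = 0.8/0.2 = 4.
Target odds: 0.9 ÷ 0.1 = 9.
Require 4ⁿ ≥ 9 ÷ (3/47) = 141.
4³ = 64 falls short of 141 but 4⁴ = 256 reaches it, so n = 4.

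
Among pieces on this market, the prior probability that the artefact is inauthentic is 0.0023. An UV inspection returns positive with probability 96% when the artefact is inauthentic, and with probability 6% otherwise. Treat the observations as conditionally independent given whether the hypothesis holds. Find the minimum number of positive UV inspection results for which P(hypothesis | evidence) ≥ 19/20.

4

Prior odds = 0.0023/0.9977 = 23/9977.
Likelihood ratio of a positive result = 0.96/0.06 = 16.
Target posterior odds = 0.95/0.05 = 19.
Need (23/9977) × 16ⁿ ≥ 19, i.e. 16ⁿ ≥ 189563/23.
16³ = 4096 falls short of 189563/23 but 16⁴ = 65536 reaches it, so n = 4.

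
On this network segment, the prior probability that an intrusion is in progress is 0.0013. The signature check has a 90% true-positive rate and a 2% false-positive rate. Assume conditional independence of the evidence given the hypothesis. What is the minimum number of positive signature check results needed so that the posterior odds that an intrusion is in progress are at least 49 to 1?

3

Prior odds: 0.0013 ÷ 0.9987 = 13/9987.
Likelihood ratio of a positive result = 0.9/0.02 = 45.
Target odds = 49.
Require 45ⁿ ≥ 49 ÷ (13/9987) = 489363/13.
45² = 2025 falls short of 489363/13 but 45³ = 91125 reaches it, so n = 3.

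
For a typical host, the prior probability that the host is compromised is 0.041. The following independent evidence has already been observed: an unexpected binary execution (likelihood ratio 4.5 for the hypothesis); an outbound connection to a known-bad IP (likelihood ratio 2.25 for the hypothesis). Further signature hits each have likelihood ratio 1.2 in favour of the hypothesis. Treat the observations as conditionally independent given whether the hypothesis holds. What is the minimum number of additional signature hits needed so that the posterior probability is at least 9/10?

17

Prior odds = 0.041/0.959 = 41/959.
Combined Bayes factor of the evidence already in hand = 4.5 × 2.25 = 10.125.
Odds after that evidence = (41/959) × 10.125 = 3321/7672.
Target odds = 0.9/0.1 = 9.
Need 1.2ⁿ ≥ 9 ÷ (3321/7672) = 7672/369.
1.2¹⁶ ≈18.4884 falls short of 7672/369 but 1.2¹⁷ ≈22.1861 reaches it, so n = 17.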